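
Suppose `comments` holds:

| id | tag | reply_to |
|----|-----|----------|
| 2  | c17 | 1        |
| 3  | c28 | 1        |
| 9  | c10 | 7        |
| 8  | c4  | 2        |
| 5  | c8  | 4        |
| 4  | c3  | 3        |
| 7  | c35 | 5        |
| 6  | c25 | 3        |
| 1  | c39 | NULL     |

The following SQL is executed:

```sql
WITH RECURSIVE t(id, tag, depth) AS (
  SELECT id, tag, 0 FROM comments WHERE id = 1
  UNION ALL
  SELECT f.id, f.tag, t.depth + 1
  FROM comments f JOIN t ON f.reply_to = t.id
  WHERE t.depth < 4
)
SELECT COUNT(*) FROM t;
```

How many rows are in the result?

Base: id=1 (c39) at depth 0.
Iteration 1: rows with reply_to in {1} -> c17 (id 2, depth 1), c28 (id 3, depth 1).
Iteration 2: rows with reply_to in {2,3} -> c3 (id 4, depth 2), c25 (id 6, depth 2), c4 (id 8, depth 2).
Iteration 3: rows with reply_to in {4,6,8} -> c8 (id 5, depth 3).
Iteration 4: rows with reply_to in {5} -> c35 (id 7, depth 4).
Iteration 5: depth < 4 fails for all current rows; recursion stops.
Total rows emitted: 8.

8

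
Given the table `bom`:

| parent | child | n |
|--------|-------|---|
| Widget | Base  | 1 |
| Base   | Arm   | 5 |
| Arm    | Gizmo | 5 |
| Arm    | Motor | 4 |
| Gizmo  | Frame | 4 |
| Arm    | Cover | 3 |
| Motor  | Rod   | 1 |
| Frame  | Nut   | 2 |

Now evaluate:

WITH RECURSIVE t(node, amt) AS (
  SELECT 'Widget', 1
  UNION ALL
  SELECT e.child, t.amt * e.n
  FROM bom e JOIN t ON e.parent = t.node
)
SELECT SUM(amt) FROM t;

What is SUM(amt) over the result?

Base: (Widget, amt=1).
Iteration 1: components of {Widget} -> Base = 1*1 = 1.
Iteration 2: components of {Base} -> Arm = 1*5 = 5.
Iteration 3: components of {Arm} -> Cover = 5*3 = 15, Gizmo = 5*5 = 25, Motor = 5*4 = 20.
Iteration 4: components of {Cover,Gizmo,Motor} -> Frame = 25*4 = 100, Rod = 20*1 = 20.
Iteration 5: components of {Frame,Rod} -> Nut = 100*2 = 200.
Iteration 6: no further components; recursion stops.
SUM(amt) = 1 + 1 + 5 + 25 + 20 + 15 + 100 + 20 + 200 = 387.

387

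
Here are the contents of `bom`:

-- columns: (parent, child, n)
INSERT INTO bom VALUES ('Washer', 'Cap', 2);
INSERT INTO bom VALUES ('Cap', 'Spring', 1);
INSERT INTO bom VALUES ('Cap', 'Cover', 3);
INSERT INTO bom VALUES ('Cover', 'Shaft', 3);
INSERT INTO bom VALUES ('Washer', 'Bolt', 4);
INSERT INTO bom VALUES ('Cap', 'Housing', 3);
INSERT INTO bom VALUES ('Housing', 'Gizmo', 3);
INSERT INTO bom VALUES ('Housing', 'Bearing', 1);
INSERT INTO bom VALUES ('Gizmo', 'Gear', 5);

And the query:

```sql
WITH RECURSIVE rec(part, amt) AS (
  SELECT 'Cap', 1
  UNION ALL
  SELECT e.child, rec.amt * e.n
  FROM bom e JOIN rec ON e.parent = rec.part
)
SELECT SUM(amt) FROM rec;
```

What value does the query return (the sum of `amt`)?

Base: (Cap, amt=1).
Iteration 1: components of {Cap} -> Cover = 1*3 = 3, Housing = 1*3 = 3, Spring = 1*1 = 1.
Iteration 2: components of {Cover,Housing,Spring} -> Bearing = 3*1 = 3, Gizmo = 3*3 = 9, Shaft = 3*3 = 9.
Iteration 3: components of {Bearing,Gizmo,Shaft} -> Gear = 9*5 = 45.
Iteration 4: no further components; recursion stops.
SUM(amt) = 1 + 1 + 3 + 3 + 9 + 9 + 3 + 45 = 74.

74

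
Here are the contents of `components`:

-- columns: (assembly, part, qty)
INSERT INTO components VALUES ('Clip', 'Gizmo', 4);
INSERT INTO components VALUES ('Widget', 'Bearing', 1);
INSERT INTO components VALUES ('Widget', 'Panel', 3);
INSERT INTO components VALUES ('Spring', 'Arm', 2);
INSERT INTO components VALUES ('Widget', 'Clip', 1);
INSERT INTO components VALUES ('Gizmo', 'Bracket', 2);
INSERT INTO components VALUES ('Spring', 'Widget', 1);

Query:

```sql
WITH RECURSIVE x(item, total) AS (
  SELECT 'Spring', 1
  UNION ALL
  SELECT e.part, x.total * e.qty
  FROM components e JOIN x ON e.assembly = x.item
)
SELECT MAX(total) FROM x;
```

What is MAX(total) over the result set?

Base: (Spring, total=1).
Iteration 1: components of {Spring} -> Arm = 1*2 = 2, Widget = 1*1 = 1.
Iteration 2: components of {Arm,Widget} -> Bearing = 1*1 = 1, Clip = 1*1 = 1, Panel = 1*3 = 3.
Iteration 3: components of {Bearing,Clip,Panel} -> Gizmo = 1*4 = 4.
Iteration 4: components of {Gizmo} -> Bracket = 4*2 = 8.
Iteration 5: no further components; recursion stops.
total values: 1, 2, 1, 1, 3, 1, 4, 8; the maximum is 8.

8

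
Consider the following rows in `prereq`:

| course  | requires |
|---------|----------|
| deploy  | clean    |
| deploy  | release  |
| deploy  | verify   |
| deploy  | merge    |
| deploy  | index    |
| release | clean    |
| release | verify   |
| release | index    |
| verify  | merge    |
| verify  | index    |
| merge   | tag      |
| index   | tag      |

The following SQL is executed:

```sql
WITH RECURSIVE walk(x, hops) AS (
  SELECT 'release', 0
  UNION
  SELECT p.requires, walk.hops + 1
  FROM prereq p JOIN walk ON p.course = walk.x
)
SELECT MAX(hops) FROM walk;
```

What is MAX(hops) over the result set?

3

Base: (release, hops=0).
Iteration 1: edges from {release} -> (clean, hops=1), (index, hops=1), (verify, hops=1).
Iteration 2: edges from {clean,index,verify} -> (index, hops=2), (merge, hops=2), (tag, hops=2).
Iteration 3: edges from {index,merge,tag} -> (tag, hops=3). [UNION drops 1 duplicate row(s)]
Iteration 4: no outgoing edges from {tag}; recursion stops.
hops values: 0, 1, 1, 1, 2, 2, 2, 3; the maximum is 3.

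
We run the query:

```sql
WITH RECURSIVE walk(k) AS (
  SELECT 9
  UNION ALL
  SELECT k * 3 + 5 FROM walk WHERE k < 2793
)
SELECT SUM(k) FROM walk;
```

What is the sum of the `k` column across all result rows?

12552

Base: k=9.
Iteration 1: 9 < 2793 holds -> k = 9 * 3 + 5 = 32.
Iteration 2: 32 < 2793 holds -> k = 32 * 3 + 5 = 101.
Iteration 3: 101 < 2793 holds -> k = 101 * 3 + 5 = 308.
Iteration 4: 308 < 2793 holds -> k = 308 * 3 + 5 = 929.
Iteration 5: 929 < 2793 holds -> k = 929 * 3 + 5 = 2792.
Iteration 6: 2792 < 2793 holds -> k = 2792 * 3 + 5 = 8381.
Iteration 7: 8381 < 2793 fails; recursion stops.
SUM(k) = 9 + 32 + 101 + 308 + 929 + 2792 + 8381 = 12552.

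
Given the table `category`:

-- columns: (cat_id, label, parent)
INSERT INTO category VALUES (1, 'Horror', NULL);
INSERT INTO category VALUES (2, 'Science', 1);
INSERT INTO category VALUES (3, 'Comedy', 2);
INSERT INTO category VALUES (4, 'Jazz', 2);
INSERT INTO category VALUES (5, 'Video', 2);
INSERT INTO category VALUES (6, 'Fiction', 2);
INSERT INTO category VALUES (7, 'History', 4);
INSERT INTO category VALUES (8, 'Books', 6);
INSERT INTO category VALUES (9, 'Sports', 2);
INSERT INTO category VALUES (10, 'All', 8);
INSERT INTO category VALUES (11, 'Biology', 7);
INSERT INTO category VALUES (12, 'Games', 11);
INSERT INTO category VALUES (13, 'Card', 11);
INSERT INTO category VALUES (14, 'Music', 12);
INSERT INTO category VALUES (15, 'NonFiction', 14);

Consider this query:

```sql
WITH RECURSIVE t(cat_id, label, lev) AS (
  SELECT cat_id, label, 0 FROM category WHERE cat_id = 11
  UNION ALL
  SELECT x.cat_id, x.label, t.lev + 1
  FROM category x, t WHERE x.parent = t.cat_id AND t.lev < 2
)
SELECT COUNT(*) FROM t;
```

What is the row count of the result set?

4

Base: cat_id=11 (Biology) at lev 0.
Iteration 1: rows with parent in {11} -> Games (id 12, lev 1), Card (id 13, lev 1).
Iteration 2: rows with parent in {12,13} -> Music (id 14, lev 2).
Iteration 3: lev < 2 fails for all current rows; recursion stops.
Total rows emitted: 4.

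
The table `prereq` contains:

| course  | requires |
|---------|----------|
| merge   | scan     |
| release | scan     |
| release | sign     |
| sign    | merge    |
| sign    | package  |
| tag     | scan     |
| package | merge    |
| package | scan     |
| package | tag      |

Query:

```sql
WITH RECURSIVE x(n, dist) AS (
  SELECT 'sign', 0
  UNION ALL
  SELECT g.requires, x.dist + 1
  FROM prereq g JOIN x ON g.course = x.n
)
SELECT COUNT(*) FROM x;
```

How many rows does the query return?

9

Base: (sign, dist=0).
Iteration 1: edges from {sign} -> (merge, dist=1), (package, dist=1).
Iteration 2: edges from {merge,package} -> (merge, dist=2), (scan, dist=2) x2, (tag, dist=2). [UNION ALL keeps all 4 new rows, including repeats]
Iteration 3: edges from {merge,scan,tag} -> (scan, dist=3) x2. [UNION ALL keeps all 2 new rows, including repeats]
Iteration 4: no outgoing edges from {scan}; recursion stops.
Total rows emitted: 9.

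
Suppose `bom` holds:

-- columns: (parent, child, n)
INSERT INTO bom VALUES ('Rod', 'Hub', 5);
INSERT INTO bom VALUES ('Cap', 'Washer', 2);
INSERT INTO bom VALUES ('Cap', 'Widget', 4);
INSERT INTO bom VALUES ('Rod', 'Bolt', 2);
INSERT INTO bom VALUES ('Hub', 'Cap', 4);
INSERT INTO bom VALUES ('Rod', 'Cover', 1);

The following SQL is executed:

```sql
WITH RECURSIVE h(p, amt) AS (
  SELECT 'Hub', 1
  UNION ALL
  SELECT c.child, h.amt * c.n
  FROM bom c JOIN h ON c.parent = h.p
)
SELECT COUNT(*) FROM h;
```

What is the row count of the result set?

4

Base: (Hub, amt=1).
Iteration 1: components of {Hub} -> Cap = 1*4 = 4.
Iteration 2: components of {Cap} -> Washer = 4*2 = 8, Widget = 4*4 = 16.
Iteration 3: no further components; recursion stops.
Total rows emitted: 4.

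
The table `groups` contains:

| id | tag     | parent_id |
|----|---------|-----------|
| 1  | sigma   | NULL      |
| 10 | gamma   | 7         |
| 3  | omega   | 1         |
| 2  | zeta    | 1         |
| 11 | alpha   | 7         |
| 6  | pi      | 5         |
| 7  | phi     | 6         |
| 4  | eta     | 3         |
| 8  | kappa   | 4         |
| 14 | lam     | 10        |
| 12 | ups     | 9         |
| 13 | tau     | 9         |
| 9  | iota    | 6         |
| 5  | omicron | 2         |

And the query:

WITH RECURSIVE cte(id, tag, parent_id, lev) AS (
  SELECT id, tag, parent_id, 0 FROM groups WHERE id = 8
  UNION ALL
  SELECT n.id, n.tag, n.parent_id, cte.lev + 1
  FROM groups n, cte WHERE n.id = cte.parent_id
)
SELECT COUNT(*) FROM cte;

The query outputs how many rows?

4

Base: id=8 (kappa), parent_id=4, lev 0.
Iteration 1: join on id=4 -> eta (id 4, parent_id=3, lev 1).
Iteration 2: join on id=3 -> omega (id 3, parent_id=1, lev 2).
Iteration 3: join on id=1 -> sigma (id 1, parent_id=NULL, lev 3).
Iteration 4: parent_id is NULL; no match; recursion stops.
Total rows emitted: 4.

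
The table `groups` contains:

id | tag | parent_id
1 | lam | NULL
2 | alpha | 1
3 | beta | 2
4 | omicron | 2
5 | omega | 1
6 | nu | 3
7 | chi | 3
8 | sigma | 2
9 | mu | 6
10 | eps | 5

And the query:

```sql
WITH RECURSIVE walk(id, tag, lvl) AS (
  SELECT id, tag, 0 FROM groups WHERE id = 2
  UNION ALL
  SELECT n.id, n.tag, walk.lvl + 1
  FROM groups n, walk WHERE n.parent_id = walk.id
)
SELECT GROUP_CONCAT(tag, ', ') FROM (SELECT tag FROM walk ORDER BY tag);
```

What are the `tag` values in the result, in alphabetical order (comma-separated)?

Base: id=2 (alpha) at lvl 0.
Iteration 1: rows with parent_id in {2} -> beta (id 3, lvl 1), omicron (id 4, lvl 1), sigma (id 8, lvl 1).
Iteration 2: rows with parent_id in {3,4,8} -> nu (id 6, lvl 2), chi (id 7, lvl 2).
Iteration 3: rows with parent_id in {6,7} -> mu (id 9, lvl 3).
Iteration 4: no rows with parent_id in {9}; recursion stops.

alpha, beta, chi, mu, nu, omicron, sigma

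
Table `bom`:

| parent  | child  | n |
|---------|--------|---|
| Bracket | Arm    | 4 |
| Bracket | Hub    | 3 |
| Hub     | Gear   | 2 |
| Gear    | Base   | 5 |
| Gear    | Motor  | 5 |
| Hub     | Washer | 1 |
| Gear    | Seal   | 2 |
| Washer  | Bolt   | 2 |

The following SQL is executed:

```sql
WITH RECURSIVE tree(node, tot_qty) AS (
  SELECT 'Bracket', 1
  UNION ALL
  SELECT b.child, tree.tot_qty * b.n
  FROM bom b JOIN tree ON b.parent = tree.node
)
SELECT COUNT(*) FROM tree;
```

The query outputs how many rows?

Base: (Bracket, tot_qty=1).
Iteration 1: components of {Bracket} -> Arm = 1*4 = 4, Hub = 1*3 = 3.
Iteration 2: components of {Arm,Hub} -> Gear = 3*2 = 6, Washer = 3*1 = 3.
Iteration 3: components of {Gear,Washer} -> Base = 6*5 = 30, Bolt = 3*2 = 6, Motor = 6*5 = 30, Seal = 6*2 = 12.
Iteration 4: no further components; recursion stops.
Total rows emitted: 9.

9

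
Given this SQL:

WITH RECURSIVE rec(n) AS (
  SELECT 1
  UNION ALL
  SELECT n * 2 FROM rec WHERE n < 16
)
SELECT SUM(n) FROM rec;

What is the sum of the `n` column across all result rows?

31

Base: n=1.
Iteration 1: 1 < 16 holds -> n = 1 * 2 = 2.
Iteration 2: 2 < 16 holds -> n = 2 * 2 = 4.
Iteration 3: 4 < 16 holds -> n = 4 * 2 = 8.
Iteration 4: 8 < 16 holds -> n = 8 * 2 = 16.
Iteration 5: 16 < 16 fails; recursion stops.
SUM(n) = 1 + 2 + 4 + 8 + 16 = 31.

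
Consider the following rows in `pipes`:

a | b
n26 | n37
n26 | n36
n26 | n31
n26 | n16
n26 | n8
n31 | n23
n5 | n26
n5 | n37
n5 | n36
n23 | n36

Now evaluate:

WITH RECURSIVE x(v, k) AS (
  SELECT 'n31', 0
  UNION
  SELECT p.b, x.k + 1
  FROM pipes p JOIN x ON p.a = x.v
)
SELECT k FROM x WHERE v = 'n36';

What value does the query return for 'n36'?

2

Base: (n31, k=0).
Iteration 1: edges from {n31} -> (n23, k=1).
Iteration 2: edges from {n23} -> (n36, k=2).
Iteration 3: no outgoing edges from {n36}; recursion stops.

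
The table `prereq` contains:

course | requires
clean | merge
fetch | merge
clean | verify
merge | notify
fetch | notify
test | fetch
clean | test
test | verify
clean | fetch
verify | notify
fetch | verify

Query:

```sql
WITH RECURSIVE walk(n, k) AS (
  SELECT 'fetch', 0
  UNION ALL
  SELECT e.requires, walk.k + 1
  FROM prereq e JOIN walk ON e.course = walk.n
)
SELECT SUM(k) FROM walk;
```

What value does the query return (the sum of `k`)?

Base: (fetch, k=0).
Iteration 1: edges from {fetch} -> (merge, k=1), (notify, k=1), (verify, k=1).
Iteration 2: edges from {merge,notify,verify} -> (notify, k=2) x2. [UNION ALL keeps all 2 new rows, including repeats]
Iteration 3: no outgoing edges from {notify}; recursion stops.
SUM(k) = 0 + 1 + 1 + 1 + 2 + 2 = 7.

7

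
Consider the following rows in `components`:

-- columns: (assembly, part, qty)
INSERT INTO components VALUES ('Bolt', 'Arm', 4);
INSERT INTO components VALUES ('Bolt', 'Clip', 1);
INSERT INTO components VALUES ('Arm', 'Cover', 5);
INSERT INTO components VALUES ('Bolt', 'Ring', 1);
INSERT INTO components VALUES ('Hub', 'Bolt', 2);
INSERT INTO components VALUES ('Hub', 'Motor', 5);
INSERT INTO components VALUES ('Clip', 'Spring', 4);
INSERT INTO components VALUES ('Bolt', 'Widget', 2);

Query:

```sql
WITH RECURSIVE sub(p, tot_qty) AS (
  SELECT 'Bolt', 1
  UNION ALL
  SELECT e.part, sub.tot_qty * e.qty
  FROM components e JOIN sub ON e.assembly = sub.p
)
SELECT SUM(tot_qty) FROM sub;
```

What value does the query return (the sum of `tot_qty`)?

Base: (Bolt, tot_qty=1).
Iteration 1: components of {Bolt} -> Arm = 1*4 = 4, Clip = 1*1 = 1, Ring = 1*1 = 1, Widget = 1*2 = 2.
Iteration 2: components of {Arm,Clip,Ring,Widget} -> Cover = 4*5 = 20, Spring = 1*4 = 4.
Iteration 3: no further components; recursion stops.
SUM(tot_qty) = 1 + 1 + 2 + 4 + 1 + 4 + 20 = 33.

33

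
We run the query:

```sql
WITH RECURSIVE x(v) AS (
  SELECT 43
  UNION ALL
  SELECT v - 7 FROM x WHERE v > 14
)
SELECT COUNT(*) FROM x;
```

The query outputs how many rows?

6

Base: v=43.
Iteration 1: 43 > 14 holds -> v = 43 - 7 = 36.
Iteration 2: 36 > 14 holds -> v = 36 - 7 = 29.
Iteration 3: 29 > 14 holds -> v = 29 - 7 = 22.
Iteration 4: 22 > 14 holds -> v = 22 - 7 = 15.
Iteration 5: 15 > 14 holds -> v = 15 - 7 = 8.
Iteration 6: 8 > 14 fails; recursion stops.
Total rows emitted: 6.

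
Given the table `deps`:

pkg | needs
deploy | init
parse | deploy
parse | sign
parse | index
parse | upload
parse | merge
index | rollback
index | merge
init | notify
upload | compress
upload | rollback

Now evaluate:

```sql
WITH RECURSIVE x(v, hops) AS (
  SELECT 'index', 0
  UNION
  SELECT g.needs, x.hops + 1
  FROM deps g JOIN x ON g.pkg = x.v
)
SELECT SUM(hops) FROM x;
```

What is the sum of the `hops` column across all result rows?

2

Base: (index, hops=0).
Iteration 1: edges from {index} -> (merge, hops=1), (rollback, hops=1).
Iteration 2: no outgoing edges from {merge,rollback}; recursion stops.
SUM(hops) = 0 + 1 + 1 = 2.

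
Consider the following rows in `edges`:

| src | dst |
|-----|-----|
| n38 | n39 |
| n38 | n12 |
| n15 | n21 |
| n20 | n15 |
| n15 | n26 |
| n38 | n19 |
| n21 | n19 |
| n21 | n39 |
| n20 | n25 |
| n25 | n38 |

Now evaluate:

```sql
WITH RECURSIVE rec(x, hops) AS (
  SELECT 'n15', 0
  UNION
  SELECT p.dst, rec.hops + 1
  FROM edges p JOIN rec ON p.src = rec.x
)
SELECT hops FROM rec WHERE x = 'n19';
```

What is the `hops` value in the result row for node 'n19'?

Base: (n15, hops=0).
Iteration 1: edges from {n15} -> (n21, hops=1), (n26, hops=1).
Iteration 2: edges from {n21,n26} -> (n19, hops=2), (n39, hops=2).
Iteration 3: no outgoing edges from {n19,n39}; recursion stops.

2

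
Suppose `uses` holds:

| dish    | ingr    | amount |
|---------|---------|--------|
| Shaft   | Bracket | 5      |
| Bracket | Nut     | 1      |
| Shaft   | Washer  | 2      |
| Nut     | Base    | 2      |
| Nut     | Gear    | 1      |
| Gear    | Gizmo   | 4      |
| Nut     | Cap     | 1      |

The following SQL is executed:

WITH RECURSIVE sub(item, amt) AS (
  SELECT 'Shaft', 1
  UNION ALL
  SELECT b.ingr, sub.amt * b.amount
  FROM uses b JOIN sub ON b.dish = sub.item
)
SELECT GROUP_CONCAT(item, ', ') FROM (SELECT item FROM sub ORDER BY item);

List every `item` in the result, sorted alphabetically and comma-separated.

Base, Bracket, Cap, Gear, Gizmo, Nut, Shaft, Washer

Base: (Shaft, amt=1).
Iteration 1: components of {Shaft} -> Bracket = 1*5 = 5, Washer = 1*2 = 2.
Iteration 2: components of {Bracket,Washer} -> Nut = 5*1 = 5.
Iteration 3: components of {Nut} -> Base = 5*2 = 10, Cap = 5*1 = 5, Gear = 5*1 = 5.
Iteration 4: components of {Base,Cap,Gear} -> Gizmo = 5*4 = 20.
Iteration 5: no further components; recursion stops.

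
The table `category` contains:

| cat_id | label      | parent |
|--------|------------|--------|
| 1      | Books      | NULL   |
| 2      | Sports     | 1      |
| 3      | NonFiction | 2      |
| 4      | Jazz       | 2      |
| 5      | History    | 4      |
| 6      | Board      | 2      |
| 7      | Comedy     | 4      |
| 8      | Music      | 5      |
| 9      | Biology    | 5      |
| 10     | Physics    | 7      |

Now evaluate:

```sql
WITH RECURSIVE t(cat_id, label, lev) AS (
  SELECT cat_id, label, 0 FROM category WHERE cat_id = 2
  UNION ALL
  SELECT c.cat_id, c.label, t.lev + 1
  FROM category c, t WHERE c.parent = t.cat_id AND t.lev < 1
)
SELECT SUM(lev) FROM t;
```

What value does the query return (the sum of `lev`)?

3

Base: cat_id=2 (Sports) at lev 0.
Iteration 1: rows with parent in {2} -> NonFiction (id 3, lev 1), Jazz (id 4, lev 1), Board (id 6, lev 1).
Iteration 2: lev < 1 fails for all current rows; recursion stops.
SUM(lev) = 0 + 1 + 1 + 1 = 3.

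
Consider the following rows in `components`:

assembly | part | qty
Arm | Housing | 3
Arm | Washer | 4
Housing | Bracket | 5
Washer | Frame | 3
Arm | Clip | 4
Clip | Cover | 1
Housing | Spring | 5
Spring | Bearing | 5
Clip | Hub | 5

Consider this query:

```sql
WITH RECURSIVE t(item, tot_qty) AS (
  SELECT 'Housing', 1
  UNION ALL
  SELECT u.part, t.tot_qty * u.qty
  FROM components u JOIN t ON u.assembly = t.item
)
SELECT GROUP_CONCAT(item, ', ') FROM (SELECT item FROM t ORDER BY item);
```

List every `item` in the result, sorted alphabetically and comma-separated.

Bearing, Bracket, Housing, Spring

Base: (Housing, tot_qty=1).
Iteration 1: components of {Housing} -> Bracket = 1*5 = 5, Spring = 1*5 = 5.
Iteration 2: components of {Bracket,Spring} -> Bearing = 5*5 = 25.
Iteration 3: no further components; recursion stops.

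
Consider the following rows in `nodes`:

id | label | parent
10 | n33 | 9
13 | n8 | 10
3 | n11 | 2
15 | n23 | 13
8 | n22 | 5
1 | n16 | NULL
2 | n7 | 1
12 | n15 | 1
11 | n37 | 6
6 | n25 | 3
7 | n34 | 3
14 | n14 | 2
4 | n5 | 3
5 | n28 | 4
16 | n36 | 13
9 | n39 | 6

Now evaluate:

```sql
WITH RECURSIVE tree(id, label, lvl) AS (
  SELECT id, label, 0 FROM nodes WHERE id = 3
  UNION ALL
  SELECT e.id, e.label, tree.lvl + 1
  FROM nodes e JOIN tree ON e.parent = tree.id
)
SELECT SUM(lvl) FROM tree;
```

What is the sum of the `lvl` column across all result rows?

29

Base: id=3 (n11) at lvl 0.
Iteration 1: rows with parent in {3} -> n5 (id 4, lvl 1), n25 (id 6, lvl 1), n34 (id 7, lvl 1).
Iteration 2: rows with parent in {4,6,7} -> n28 (id 5, lvl 2), n39 (id 9, lvl 2), n37 (id 11, lvl 2).
Iteration 3: rows with parent in {5,9,11} -> n22 (id 8, lvl 3), n33 (id 10, lvl 3).
Iteration 4: rows with parent in {8,10} -> n8 (id 13, lvl 4).
Iteration 5: rows with parent in {13} -> n23 (id 15, lvl 5), n36 (id 16, lvl 5).
Iteration 6: no rows with parent in {15,16}; recursion stops.
SUM(lvl) = 0 + 1 + 1 + 1 + 2 + 2 + 2 + 3 + 3 + 4 + 5 + 5 = 29.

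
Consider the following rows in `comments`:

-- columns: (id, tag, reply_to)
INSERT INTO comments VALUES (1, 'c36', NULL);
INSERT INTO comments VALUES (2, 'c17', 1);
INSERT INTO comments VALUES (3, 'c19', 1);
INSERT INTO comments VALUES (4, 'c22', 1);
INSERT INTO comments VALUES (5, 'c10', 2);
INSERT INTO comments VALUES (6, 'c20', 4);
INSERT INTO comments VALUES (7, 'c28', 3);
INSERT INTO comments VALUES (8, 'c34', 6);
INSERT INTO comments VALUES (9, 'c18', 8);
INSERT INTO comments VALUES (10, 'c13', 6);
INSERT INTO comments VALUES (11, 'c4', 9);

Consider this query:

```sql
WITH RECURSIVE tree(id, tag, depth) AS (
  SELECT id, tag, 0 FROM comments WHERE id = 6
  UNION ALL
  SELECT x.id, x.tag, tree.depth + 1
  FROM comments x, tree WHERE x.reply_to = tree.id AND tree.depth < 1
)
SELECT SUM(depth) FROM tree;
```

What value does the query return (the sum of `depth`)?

Base: id=6 (c20) at depth 0.
Iteration 1: rows with reply_to in {6} -> c34 (id 8, depth 1), c13 (id 10, depth 1).
Iteration 2: depth < 1 fails for all current rows; recursion stops.
SUM(depth) = 0 + 1 + 1 = 2.

2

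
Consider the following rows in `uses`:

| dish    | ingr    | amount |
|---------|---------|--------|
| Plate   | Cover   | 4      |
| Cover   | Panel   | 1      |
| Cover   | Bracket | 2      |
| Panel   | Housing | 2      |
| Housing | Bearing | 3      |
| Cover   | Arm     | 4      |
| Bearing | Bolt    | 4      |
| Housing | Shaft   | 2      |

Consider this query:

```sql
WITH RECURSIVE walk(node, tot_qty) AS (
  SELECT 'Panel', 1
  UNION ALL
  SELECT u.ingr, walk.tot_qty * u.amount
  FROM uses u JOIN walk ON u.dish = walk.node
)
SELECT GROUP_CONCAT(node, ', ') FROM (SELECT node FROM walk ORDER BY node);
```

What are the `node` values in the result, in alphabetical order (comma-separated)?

Bearing, Bolt, Housing, Panel, Shaft

Base: (Panel, tot_qty=1).
Iteration 1: components of {Panel} -> Housing = 1*2 = 2.
Iteration 2: components of {Housing} -> Bearing = 2*3 = 6, Shaft = 2*2 = 4.
Iteration 3: components of {Bearing,Shaft} -> Bolt = 6*4 = 24.
Iteration 4: no further components; recursion stops.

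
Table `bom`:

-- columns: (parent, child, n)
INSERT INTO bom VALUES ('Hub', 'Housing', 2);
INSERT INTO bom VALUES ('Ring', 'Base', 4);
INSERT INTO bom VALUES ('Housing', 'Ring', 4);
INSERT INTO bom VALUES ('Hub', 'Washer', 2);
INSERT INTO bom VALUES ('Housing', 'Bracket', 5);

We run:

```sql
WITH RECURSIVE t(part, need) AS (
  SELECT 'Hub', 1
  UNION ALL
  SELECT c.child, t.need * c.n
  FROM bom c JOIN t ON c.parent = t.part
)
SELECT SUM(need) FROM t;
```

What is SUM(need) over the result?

55

Base: (Hub, need=1).
Iteration 1: components of {Hub} -> Housing = 1*2 = 2, Washer = 1*2 = 2.
Iteration 2: components of {Housing,Washer} -> Bracket = 2*5 = 10, Ring = 2*4 = 8.
Iteration 3: components of {Bracket,Ring} -> Base = 8*4 = 32.
Iteration 4: no further components; recursion stops.
SUM(need) = 1 + 2 + 2 + 10 + 8 + 32 = 55.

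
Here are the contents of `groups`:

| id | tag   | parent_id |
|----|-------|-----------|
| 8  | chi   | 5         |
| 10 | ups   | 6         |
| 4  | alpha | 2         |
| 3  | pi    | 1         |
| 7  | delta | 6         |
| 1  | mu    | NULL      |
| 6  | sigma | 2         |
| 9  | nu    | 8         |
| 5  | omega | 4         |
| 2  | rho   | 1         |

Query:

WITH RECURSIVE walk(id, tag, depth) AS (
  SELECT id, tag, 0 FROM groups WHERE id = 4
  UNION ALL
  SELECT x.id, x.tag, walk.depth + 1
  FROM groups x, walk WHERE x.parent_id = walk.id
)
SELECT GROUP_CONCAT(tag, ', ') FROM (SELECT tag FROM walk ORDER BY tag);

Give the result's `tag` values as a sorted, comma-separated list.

alpha, chi, nu, omega

Base: id=4 (alpha) at depth 0.
Iteration 1: rows with parent_id in {4} -> omega (id 5, depth 1).
Iteration 2: rows with parent_id in {5} -> chi (id 8, depth 2).
Iteration 3: rows with parent_id in {8} -> nu (id 9, depth 3).
Iteration 4: no rows with parent_id in {9}; recursion stops.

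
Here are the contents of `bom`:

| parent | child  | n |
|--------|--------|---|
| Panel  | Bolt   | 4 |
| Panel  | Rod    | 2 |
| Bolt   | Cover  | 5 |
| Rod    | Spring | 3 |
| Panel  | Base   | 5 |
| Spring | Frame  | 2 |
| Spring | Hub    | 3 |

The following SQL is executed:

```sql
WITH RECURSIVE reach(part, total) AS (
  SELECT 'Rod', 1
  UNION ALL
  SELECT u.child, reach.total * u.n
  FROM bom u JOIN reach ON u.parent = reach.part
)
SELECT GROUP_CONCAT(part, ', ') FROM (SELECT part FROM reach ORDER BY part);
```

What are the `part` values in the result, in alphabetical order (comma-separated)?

Base: (Rod, total=1).
Iteration 1: components of {Rod} -> Spring = 1*3 = 3.
Iteration 2: components of {Spring} -> Frame = 3*2 = 6, Hub = 3*3 = 9.
Iteration 3: no further components; recursion stops.

Frame, Hub, Rod, Spring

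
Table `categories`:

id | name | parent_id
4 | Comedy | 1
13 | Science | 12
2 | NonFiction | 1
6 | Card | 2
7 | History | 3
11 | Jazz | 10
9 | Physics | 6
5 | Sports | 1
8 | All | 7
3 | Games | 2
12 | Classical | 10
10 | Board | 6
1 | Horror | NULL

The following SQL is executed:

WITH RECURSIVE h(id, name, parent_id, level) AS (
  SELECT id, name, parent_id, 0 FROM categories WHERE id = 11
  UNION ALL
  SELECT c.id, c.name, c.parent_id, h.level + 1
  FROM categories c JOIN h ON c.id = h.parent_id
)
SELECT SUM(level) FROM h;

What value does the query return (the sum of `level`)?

10

Base: id=11 (Jazz), parent_id=10, level 0.
Iteration 1: join on id=10 -> Board (id 10, parent_id=6, level 1).
Iteration 2: join on id=6 -> Card (id 6, parent_id=2, level 2).
Iteration 3: join on id=2 -> NonFiction (id 2, parent_id=1, level 3).
Iteration 4: join on id=1 -> Horror (id 1, parent_id=NULL, level 4).
Iteration 5: parent_id is NULL; no match; recursion stops.
SUM(level) = 0 + 1 + 2 + 3 + 4 = 10.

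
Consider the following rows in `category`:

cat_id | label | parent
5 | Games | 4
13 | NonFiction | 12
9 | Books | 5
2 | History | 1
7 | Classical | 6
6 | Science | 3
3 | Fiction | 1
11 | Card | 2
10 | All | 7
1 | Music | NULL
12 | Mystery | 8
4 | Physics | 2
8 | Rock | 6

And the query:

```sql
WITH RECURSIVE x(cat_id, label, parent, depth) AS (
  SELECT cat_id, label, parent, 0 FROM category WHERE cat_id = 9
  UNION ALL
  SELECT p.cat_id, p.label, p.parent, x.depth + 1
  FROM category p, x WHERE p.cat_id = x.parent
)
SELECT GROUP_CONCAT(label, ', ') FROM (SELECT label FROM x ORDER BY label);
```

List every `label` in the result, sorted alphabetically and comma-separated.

Base: cat_id=9 (Books), parent=5, depth 0.
Iteration 1: join on cat_id=5 -> Games (id 5, parent=4, depth 1).
Iteration 2: join on cat_id=4 -> Physics (id 4, parent=2, depth 2).
Iteration 3: join on cat_id=2 -> History (id 2, parent=1, depth 3).
Iteration 4: join on cat_id=1 -> Music (id 1, parent=NULL, depth 4).
Iteration 5: parent is NULL; no match; recursion stops.

Books, Games, History, Music, Physics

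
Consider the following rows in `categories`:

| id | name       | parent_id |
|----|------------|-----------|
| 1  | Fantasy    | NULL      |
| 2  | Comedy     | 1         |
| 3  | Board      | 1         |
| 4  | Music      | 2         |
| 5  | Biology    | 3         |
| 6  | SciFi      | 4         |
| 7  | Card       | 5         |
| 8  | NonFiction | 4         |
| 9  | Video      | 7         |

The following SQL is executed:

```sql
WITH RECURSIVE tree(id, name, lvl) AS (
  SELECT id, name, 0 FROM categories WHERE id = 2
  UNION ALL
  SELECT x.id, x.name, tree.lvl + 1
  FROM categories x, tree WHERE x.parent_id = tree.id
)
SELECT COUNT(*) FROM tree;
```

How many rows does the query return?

Base: id=2 (Comedy) at lvl 0.
Iteration 1: rows with parent_id in {2} -> Music (id 4, lvl 1).
Iteration 2: rows with parent_id in {4} -> SciFi (id 6, lvl 2), NonFiction (id 8, lvl 2).
Iteration 3: no rows with parent_id in {6,8}; recursion stops.
Total rows emitted: 4.

4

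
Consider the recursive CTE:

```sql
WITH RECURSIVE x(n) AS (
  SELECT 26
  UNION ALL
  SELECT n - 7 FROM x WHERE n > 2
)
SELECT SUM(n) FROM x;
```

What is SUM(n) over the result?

Base: n=26.
Iteration 1: 26 > 2 holds -> n = 26 - 7 = 19.
Iteration 2: 19 > 2 holds -> n = 19 - 7 = 12.
Iteration 3: 12 > 2 holds -> n = 12 - 7 = 5.
Iteration 4: 5 > 2 holds -> n = 5 - 7 = -2.
Iteration 5: -2 > 2 fails; recursion stops.
SUM(n) = 26 + 19 + 12 + 5 + -2 = 60.

60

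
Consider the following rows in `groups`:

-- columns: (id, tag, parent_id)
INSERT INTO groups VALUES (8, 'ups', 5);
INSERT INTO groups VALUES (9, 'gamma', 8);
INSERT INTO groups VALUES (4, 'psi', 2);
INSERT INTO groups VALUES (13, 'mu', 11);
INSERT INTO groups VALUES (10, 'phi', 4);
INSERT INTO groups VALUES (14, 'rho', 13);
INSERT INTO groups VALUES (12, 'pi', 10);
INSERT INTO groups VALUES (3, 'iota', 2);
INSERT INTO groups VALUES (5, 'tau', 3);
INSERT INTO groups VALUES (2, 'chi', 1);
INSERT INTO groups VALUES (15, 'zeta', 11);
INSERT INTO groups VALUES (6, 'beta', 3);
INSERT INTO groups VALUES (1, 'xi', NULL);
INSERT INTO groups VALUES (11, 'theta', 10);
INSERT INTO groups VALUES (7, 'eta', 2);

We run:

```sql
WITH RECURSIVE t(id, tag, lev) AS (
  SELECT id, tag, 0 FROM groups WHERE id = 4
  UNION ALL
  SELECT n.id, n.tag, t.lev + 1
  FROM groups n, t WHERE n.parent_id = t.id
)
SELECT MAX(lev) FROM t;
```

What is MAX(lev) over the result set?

Base: id=4 (psi) at lev 0.
Iteration 1: rows with parent_id in {4} -> phi (id 10, lev 1).
Iteration 2: rows with parent_id in {10} -> theta (id 11, lev 2), pi (id 12, lev 2).
Iteration 3: rows with parent_id in {11,12} -> mu (id 13, lev 3), zeta (id 15, lev 3).
Iteration 4: rows with parent_id in {13,15} -> rho (id 14, lev 4).
Iteration 5: no rows with parent_id in {14}; recursion stops.
lev values: 0, 1, 2, 2, 3, 3, 4; the maximum is 4.

4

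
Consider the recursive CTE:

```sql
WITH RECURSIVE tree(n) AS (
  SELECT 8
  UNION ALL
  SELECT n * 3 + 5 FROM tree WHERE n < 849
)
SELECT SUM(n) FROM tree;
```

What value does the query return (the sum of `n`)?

Base: n=8.
Iteration 1: 8 < 849 holds -> n = 8 * 3 + 5 = 29.
Iteration 2: 29 < 849 holds -> n = 29 * 3 + 5 = 92.
Iteration 3: 92 < 849 holds -> n = 92 * 3 + 5 = 281.
Iteration 4: 281 < 849 holds -> n = 281 * 3 + 5 = 848.
Iteration 5: 848 < 849 holds -> n = 848 * 3 + 5 = 2549.
Iteration 6: 2549 < 849 fails; recursion stops.
SUM(n) = 8 + 29 + 92 + 281 + 848 + 2549 = 3807.

3807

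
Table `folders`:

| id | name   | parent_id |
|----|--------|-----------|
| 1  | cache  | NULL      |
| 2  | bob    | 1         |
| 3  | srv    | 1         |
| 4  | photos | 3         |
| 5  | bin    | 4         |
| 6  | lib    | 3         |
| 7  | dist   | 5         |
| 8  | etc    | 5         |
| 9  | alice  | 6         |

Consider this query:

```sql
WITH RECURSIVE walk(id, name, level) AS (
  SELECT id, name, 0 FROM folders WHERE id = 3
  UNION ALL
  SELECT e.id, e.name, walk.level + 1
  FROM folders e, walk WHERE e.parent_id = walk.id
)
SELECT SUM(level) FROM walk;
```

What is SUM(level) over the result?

12

Base: id=3 (srv) at level 0.
Iteration 1: rows with parent_id in {3} -> photos (id 4, level 1), lib (id 6, level 1).
Iteration 2: rows with parent_id in {4,6} -> bin (id 5, level 2), alice (id 9, level 2).
Iteration 3: rows with parent_id in {5,9} -> dist (id 7, level 3), etc (id 8, level 3).
Iteration 4: no rows with parent_id in {7,8}; recursion stops.
SUM(level) = 0 + 1 + 1 + 2 + 2 + 3 + 3 = 12.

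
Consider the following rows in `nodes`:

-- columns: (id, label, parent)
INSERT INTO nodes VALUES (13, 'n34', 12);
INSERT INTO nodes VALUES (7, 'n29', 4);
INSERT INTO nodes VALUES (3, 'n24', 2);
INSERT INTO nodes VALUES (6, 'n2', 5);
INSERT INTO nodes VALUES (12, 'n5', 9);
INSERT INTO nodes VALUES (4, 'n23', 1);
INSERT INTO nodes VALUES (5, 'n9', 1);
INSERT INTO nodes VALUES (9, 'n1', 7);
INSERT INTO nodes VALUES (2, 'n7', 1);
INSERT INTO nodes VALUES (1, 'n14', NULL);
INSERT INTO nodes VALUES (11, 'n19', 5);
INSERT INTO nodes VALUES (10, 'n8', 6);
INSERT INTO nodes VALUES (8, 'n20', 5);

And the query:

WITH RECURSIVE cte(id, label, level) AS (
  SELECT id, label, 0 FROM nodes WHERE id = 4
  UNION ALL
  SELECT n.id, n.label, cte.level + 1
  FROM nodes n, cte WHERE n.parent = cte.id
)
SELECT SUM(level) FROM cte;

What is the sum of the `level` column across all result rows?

10

Base: id=4 (n23) at level 0.
Iteration 1: rows with parent in {4} -> n29 (id 7, level 1).
Iteration 2: rows with parent in {7} -> n1 (id 9, level 2).
Iteration 3: rows with parent in {9} -> n5 (id 12, level 3).
Iteration 4: rows with parent in {12} -> n34 (id 13, level 4).
Iteration 5: no rows with parent in {13}; recursion stops.
SUM(level) = 0 + 1 + 2 + 3 + 4 = 10.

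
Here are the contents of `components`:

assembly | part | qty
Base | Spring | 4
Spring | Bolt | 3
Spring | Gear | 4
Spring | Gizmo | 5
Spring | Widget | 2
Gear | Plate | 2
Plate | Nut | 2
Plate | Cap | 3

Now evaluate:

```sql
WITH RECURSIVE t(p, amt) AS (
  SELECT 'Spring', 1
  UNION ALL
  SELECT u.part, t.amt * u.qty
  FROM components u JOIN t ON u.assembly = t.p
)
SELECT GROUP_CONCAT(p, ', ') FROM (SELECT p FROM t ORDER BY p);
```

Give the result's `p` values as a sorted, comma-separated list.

Bolt, Cap, Gear, Gizmo, Nut, Plate, Spring, Widget

Base: (Spring, amt=1).
Iteration 1: components of {Spring} -> Bolt = 1*3 = 3, Gear = 1*4 = 4, Gizmo = 1*5 = 5, Widget = 1*2 = 2.
Iteration 2: components of {Bolt,Gear,Gizmo,Widget} -> Plate = 4*2 = 8.
Iteration 3: components of {Plate} -> Cap = 8*3 = 24, Nut = 8*2 = 16.
Iteration 4: no further components; recursion stops.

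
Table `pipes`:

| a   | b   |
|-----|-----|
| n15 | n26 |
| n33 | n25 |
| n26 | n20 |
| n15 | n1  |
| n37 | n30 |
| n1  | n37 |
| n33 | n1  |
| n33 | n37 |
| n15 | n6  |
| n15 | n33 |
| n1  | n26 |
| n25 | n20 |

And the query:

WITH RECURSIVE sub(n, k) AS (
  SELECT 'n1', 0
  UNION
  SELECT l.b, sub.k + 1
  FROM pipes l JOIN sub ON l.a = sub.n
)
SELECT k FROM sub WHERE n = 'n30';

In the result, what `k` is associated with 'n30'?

2

Base: (n1, k=0).
Iteration 1: edges from {n1} -> (n26, k=1), (n37, k=1).
Iteration 2: edges from {n26,n37} -> (n20, k=2), (n30, k=2).
Iteration 3: no outgoing edges from {n20,n30}; recursion stops.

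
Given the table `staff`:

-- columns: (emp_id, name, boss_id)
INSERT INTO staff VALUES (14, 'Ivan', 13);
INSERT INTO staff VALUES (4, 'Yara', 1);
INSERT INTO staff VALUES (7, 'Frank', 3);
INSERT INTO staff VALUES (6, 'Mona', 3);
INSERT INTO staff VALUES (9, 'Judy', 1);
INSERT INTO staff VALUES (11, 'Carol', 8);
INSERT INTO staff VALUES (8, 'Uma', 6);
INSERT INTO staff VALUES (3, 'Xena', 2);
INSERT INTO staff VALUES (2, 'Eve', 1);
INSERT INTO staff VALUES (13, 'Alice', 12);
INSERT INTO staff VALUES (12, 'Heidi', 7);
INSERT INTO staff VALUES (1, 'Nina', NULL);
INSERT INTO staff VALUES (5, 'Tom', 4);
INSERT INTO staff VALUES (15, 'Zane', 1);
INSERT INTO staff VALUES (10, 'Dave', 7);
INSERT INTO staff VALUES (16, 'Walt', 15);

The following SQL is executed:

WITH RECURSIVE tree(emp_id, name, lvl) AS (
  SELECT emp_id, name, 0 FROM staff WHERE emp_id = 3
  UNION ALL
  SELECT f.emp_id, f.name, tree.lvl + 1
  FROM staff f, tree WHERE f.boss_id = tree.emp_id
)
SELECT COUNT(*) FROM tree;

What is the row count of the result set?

Base: emp_id=3 (Xena) at lvl 0.
Iteration 1: rows with boss_id in {3} -> Mona (id 6, lvl 1), Frank (id 7, lvl 1).
Iteration 2: rows with boss_id in {6,7} -> Uma (id 8, lvl 2), Dave (id 10, lvl 2), Heidi (id 12, lvl 2).
Iteration 3: rows with boss_id in {8,10,12} -> Carol (id 11, lvl 3), Alice (id 13, lvl 3).
Iteration 4: rows with boss_id in {11,13} -> Ivan (id 14, lvl 4).
Iteration 5: no rows with boss_id in {14}; recursion stops.
Total rows emitted: 9.

9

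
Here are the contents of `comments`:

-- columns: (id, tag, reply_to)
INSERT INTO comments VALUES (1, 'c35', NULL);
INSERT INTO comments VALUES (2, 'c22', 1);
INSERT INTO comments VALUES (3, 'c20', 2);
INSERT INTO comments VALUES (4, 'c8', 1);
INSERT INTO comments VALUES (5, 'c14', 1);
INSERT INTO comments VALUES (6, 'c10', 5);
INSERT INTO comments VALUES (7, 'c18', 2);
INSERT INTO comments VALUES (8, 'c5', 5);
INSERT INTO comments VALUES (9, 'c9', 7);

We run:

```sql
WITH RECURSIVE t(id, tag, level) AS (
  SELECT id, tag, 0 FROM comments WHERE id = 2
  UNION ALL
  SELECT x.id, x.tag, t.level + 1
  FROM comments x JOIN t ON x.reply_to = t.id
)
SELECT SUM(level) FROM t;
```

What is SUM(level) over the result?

Base: id=2 (c22) at level 0.
Iteration 1: rows with reply_to in {2} -> c20 (id 3, level 1), c18 (id 7, level 1).
Iteration 2: rows with reply_to in {3,7} -> c9 (id 9, level 2).
Iteration 3: no rows with reply_to in {9}; recursion stops.
SUM(level) = 0 + 1 + 1 + 2 = 4.

4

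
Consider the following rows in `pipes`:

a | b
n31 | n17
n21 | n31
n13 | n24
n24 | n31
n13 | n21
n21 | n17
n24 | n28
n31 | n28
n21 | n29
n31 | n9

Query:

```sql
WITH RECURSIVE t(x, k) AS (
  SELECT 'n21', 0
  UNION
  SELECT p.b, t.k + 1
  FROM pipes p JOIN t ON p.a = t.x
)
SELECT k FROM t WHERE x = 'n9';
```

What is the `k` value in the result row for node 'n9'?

2

Base: (n21, k=0).
Iteration 1: edges from {n21} -> (n17, k=1), (n29, k=1), (n31, k=1).
Iteration 2: edges from {n17,n29,n31} -> (n17, k=2), (n28, k=2), (n9, k=2).
Iteration 3: no outgoing edges from {n17,n28,n9}; recursion stops.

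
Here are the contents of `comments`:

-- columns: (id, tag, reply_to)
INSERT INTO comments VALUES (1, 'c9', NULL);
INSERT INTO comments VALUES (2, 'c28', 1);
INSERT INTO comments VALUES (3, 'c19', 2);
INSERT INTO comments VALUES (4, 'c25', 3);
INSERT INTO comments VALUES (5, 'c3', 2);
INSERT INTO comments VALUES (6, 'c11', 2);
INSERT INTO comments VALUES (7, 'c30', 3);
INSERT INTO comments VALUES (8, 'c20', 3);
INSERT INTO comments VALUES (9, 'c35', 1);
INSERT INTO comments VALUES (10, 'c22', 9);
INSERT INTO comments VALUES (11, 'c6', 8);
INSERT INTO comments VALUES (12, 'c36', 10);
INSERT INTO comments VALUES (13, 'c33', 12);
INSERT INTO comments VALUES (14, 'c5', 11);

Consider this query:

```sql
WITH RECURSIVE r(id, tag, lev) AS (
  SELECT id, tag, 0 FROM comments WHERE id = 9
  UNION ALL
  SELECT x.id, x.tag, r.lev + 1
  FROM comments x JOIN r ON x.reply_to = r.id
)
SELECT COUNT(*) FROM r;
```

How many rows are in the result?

Base: id=9 (c35) at lev 0.
Iteration 1: rows with reply_to in {9} -> c22 (id 10, lev 1).
Iteration 2: rows with reply_to in {10} -> c36 (id 12, lev 2).
Iteration 3: rows with reply_to in {12} -> c33 (id 13, lev 3).
Iteration 4: no rows with reply_to in {13}; recursion stops.
Total rows emitted: 4.

4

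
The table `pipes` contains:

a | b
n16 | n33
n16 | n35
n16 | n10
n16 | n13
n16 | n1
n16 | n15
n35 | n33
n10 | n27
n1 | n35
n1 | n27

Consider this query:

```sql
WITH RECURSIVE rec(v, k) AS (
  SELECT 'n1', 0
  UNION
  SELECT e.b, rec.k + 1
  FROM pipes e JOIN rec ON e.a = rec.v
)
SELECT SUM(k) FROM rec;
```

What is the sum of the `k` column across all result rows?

Base: (n1, k=0).
Iteration 1: edges from {n1} -> (n27, k=1), (n35, k=1).
Iteration 2: edges from {n27,n35} -> (n33, k=2).
Iteration 3: no outgoing edges from {n33}; recursion stops.
SUM(k) = 0 + 1 + 1 + 2 = 4.

4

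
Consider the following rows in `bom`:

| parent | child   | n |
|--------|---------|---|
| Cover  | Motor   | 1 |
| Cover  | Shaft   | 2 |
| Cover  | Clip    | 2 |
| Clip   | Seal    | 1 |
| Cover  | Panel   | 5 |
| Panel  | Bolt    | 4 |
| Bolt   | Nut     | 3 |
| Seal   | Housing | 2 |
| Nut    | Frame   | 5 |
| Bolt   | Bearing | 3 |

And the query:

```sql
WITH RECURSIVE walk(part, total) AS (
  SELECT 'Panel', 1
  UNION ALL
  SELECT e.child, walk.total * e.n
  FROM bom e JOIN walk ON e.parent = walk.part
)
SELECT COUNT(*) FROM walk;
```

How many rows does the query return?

5

Base: (Panel, total=1).
Iteration 1: components of {Panel} -> Bolt = 1*4 = 4.
Iteration 2: components of {Bolt} -> Bearing = 4*3 = 12, Nut = 4*3 = 12.
Iteration 3: components of {Bearing,Nut} -> Frame = 12*5 = 60.
Iteration 4: no further components; recursion stops.
Total rows emitted: 5.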